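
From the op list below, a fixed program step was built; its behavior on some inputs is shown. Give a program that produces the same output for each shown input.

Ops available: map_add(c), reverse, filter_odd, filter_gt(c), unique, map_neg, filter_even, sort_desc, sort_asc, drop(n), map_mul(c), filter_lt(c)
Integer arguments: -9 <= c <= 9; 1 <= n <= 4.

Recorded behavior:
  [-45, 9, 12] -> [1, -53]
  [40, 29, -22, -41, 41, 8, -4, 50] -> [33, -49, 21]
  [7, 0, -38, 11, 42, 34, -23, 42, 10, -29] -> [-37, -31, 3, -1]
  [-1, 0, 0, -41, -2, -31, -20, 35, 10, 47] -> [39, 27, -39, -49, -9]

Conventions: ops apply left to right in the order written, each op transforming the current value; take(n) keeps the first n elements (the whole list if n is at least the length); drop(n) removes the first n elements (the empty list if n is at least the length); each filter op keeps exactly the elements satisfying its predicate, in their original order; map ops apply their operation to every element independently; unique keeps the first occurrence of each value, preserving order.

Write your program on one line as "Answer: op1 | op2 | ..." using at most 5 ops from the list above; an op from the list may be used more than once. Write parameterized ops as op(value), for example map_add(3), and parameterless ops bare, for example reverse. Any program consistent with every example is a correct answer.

map_add(-9) | map_add(1) | filter_odd | reverse

Check, running the answer program on each example:
  [-45, 9, 12] -> [-54, 0, 3] -> [-53, 1, 4] -> [-53, 1] -> [1, -53]
  [40, 29, -22, -41, 41, 8, -4, 50] -> [31, 20, -31, -50, 32, -1, -13, 41] -> [32, 21, -30, -49, 33, 0, -12, 42] -> [21, -49, 33] -> [33, -49, 21]
  [7, 0, -38, 11, 42, 34, -23, 42, 10, -29] -> [-2, -9, -47, 2, 33, 25, -32, 33, 1, -38] -> [-1, -8, -46, 3, 34, 26, -31, 34, 2, -37] -> [-1, 3, -31, -37] -> [-37, -31, 3, -1]
  [-1, 0, 0, -41, -2, -31, -20, 35, 10, 47] -> [-10, -9, -9, -50, -11, -40, -29, 26, 1, 38] -> [-9, -8, -8, -49, -10, -39, -28, 27, 2, 39] -> [-9, -49, -39, 27, 39] -> [39, 27, -39, -49, -9]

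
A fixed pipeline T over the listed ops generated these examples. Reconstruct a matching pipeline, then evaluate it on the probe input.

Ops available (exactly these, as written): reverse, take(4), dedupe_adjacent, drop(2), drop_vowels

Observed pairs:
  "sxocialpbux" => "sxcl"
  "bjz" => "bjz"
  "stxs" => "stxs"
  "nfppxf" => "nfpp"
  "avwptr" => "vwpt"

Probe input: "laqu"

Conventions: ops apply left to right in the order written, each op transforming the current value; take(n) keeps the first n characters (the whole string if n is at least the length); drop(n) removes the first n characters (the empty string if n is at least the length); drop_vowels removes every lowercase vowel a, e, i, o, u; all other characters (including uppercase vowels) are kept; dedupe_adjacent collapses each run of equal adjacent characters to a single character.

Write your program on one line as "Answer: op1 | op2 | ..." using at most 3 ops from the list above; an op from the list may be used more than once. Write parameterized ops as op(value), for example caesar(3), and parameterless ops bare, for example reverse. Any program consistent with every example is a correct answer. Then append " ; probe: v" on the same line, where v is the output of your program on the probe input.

drop_vowels | take(4) ; probe: "lq"

Check, running the answer program on each example:
  "sxocialpbux" -> "sxclpbx" -> "sxcl"
  "bjz" -> "bjz" -> "bjz"
  "stxs" -> "stxs" -> "stxs"
  "nfppxf" -> "nfppxf" -> "nfpp"
  "avwptr" -> "vwptr" -> "vwpt"
  probe: "laqu" -> "lq" -> "lq"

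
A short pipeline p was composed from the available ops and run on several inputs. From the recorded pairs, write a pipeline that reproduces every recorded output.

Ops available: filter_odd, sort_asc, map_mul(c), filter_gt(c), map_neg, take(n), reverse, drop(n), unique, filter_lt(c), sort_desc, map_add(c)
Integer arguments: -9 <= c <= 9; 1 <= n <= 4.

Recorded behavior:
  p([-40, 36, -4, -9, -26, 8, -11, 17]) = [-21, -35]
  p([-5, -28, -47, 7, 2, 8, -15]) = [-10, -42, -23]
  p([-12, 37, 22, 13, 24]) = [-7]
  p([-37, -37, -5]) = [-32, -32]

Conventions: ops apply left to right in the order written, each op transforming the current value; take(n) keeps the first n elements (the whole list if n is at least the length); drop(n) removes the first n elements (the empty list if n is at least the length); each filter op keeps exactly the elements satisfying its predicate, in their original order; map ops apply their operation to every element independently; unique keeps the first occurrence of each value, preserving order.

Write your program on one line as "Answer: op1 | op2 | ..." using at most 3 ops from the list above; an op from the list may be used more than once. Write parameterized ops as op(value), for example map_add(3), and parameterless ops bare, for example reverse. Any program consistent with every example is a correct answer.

map_add(5) | reverse | filter_lt(-6)

Check, running the answer program on each example:
  [-40, 36, -4, -9, -26, 8, -11, 17] -> [-35, 41, 1, -4, -21, 13, -6, 22] -> [22, -6, 13, -21, -4, 1, 41, -35] -> [-21, -35]
  [-5, -28, -47, 7, 2, 8, -15] -> [0, -23, -42, 12, 7, 13, -10] -> [-10, 13, 7, 12, -42, -23, 0] -> [-10, -42, -23]
  [-12, 37, 22, 13, 24] -> [-7, 42, 27, 18, 29] -> [29, 18, 27, 42, -7] -> [-7]
  [-37, -37, -5] -> [-32, -32, 0] -> [0, -32, -32] -> [-32, -32]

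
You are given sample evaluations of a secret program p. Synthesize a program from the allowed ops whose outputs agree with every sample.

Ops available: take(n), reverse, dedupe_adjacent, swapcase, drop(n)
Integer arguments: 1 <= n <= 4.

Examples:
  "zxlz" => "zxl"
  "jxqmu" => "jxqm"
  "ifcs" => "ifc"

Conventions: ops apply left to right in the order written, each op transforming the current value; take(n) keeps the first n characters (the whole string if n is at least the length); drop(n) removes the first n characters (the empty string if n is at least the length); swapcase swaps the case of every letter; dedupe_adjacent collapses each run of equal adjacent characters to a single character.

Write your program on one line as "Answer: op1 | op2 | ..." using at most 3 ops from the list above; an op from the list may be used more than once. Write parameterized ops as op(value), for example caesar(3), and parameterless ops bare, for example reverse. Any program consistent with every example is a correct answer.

reverse | drop(1) | reverse

Check, running the answer program on each example:
  "zxlz" -> "zlxz" -> "lxz" -> "zxl"
  "jxqmu" -> "umqxj" -> "mqxj" -> "jxqm"
  "ifcs" -> "scfi" -> "cfi" -> "ifc"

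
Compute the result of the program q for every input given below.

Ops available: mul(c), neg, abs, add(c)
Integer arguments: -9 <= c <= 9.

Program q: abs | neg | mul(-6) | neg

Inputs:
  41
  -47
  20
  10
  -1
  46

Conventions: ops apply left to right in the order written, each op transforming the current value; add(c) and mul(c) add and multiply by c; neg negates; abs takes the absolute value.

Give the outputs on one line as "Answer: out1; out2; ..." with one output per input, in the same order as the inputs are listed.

-246; -282; -120; -60; -6; -276

Execution, op by op:
  41 -> 41 -> -41 -> 246 -> -246
  -47 -> 47 -> -47 -> 282 -> -282
  20 -> 20 -> -20 -> 120 -> -120
  10 -> 10 -> -10 -> 60 -> -60
  -1 -> 1 -> -1 -> 6 -> -6
  46 -> 46 -> -46 -> 276 -> -276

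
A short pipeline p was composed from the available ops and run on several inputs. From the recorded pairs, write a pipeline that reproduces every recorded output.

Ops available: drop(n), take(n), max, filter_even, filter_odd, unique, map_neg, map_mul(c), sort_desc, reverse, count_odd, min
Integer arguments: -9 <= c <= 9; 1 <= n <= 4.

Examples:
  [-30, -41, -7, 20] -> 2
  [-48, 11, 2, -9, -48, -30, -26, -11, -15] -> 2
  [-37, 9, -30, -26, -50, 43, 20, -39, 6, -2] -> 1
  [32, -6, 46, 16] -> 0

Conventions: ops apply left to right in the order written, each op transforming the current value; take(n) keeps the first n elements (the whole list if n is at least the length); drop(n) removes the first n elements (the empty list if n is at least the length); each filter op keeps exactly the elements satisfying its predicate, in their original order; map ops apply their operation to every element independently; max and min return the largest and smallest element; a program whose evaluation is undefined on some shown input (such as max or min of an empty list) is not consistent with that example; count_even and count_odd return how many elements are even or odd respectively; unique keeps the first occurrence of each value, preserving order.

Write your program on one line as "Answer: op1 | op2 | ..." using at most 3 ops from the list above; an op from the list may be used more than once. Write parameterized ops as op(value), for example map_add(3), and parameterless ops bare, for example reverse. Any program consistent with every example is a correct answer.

take(4) | drop(1) | count_odd

Check, running the answer program on each example:
  [-30, -41, -7, 20] -> [-30, -41, -7, 20] -> [-41, -7, 20] -> 2
  [-48, 11, 2, -9, -48, -30, -26, -11, -15] -> [-48, 11, 2, -9] -> [11, 2, -9] -> 2
  [-37, 9, -30, -26, -50, 43, 20, -39, 6, -2] -> [-37, 9, -30, -26] -> [9, -30, -26] -> 1
  [32, -6, 46, 16] -> [32, -6, 46, 16] -> [-6, 46, 16] -> 0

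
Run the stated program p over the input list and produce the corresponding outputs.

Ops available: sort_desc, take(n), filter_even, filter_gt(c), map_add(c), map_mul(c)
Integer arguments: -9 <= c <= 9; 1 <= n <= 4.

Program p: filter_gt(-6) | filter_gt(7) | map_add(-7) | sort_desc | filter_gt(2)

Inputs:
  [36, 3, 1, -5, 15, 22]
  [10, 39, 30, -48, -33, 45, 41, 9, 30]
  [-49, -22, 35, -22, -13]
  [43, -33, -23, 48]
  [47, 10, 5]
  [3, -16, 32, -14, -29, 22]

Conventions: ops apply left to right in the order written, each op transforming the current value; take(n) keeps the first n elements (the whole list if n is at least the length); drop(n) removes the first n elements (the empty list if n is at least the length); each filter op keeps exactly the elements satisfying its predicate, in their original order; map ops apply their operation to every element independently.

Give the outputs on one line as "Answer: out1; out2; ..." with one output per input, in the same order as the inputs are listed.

Execution, op by op:
  [36, 3, 1, -5, 15, 22] -> [36, 3, 1, -5, 15, 22] -> [36, 15, 22] -> [29, 8, 15] -> [29, 15, 8] -> [29, 15, 8]
  [10, 39, 30, -48, -33, 45, 41, 9, 30] -> [10, 39, 30, 45, 41, 9, 30] -> [10, 39, 30, 45, 41, 9, 30] -> [3, 32, 23, 38, 34, 2, 23] -> [38, 34, 32, 23, 23, 3, 2] -> [38, 34, 32, 23, 23, 3]
  [-49, -22, 35, -22, -13] -> [35] -> [35] -> [28] -> [28] -> [28]
  [43, -33, -23, 48] -> [43, 48] -> [43, 48] -> [36, 41] -> [41, 36] -> [41, 36]
  [47, 10, 5] -> [47, 10, 5] -> [47, 10] -> [40, 3] -> [40, 3] -> [40, 3]
  [3, -16, 32, -14, -29, 22] -> [3, 32, 22] -> [32, 22] -> [25, 15] -> [25, 15] -> [25, 15]

[29, 15, 8]; [38, 34, 32, 23, 23, 3]; [28]; [41, 36]; [40, 3]; [25, 15]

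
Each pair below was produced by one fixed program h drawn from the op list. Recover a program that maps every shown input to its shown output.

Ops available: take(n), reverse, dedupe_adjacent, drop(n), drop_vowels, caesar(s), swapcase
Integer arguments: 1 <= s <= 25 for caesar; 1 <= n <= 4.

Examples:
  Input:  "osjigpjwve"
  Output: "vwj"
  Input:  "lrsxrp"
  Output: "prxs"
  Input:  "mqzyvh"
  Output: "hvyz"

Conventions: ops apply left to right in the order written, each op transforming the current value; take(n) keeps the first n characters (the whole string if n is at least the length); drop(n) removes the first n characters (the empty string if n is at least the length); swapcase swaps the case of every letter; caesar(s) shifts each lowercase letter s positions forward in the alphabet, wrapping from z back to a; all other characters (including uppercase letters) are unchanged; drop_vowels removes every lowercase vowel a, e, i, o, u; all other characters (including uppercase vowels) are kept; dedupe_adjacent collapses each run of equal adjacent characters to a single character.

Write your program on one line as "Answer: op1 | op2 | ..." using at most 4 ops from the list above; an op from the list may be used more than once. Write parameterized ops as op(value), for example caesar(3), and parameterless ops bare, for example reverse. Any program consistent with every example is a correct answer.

reverse | take(4) | drop_vowels

Check, running the answer program on each example:
  "osjigpjwve" -> "evwjpgijso" -> "evwj" -> "vwj"
  "lrsxrp" -> "prxsrl" -> "prxs" -> "prxs"
  "mqzyvh" -> "hvyzqm" -> "hvyz" -> "hvyz"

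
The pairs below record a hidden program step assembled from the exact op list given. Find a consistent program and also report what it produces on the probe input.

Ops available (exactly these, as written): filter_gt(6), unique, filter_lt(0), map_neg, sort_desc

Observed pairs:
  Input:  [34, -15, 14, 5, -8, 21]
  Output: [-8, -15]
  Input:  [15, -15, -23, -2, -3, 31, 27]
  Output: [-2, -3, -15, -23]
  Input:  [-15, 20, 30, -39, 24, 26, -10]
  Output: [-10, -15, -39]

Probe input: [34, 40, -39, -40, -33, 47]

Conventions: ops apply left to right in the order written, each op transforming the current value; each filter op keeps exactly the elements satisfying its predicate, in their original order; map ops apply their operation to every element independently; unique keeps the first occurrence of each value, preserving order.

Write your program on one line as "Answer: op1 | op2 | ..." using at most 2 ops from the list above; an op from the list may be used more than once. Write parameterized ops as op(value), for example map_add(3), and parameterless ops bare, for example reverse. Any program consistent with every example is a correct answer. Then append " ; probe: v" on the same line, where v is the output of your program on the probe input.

sort_desc | filter_lt(0) ; probe: [-33, -39, -40]

Check, running the answer program on each example:
  [34, -15, 14, 5, -8, 21] -> [34, 21, 14, 5, -8, -15] -> [-8, -15]
  [15, -15, -23, -2, -3, 31, 27] -> [31, 27, 15, -2, -3, -15, -23] -> [-2, -3, -15, -23]
  [-15, 20, 30, -39, 24, 26, -10] -> [30, 26, 24, 20, -10, -15, -39] -> [-10, -15, -39]
  probe: [34, 40, -39, -40, -33, 47] -> [47, 40, 34, -33, -39, -40] -> [-33, -39, -40]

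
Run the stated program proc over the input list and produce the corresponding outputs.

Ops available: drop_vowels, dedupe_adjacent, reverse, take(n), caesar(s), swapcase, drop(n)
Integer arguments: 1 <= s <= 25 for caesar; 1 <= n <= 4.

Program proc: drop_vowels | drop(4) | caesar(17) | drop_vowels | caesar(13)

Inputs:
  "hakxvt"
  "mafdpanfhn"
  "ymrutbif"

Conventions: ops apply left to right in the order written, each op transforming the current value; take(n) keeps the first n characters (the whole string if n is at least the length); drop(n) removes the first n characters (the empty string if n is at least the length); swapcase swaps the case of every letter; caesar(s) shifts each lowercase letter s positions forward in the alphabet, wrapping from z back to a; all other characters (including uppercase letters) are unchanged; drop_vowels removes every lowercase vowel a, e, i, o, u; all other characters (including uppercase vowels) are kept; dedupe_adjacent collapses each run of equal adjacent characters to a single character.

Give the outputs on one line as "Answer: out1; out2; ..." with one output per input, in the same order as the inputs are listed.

"x"; "jl"; "fj"

Execution, op by op:
  "hakxvt" -> "hkxvt" -> "t" -> "k" -> "k" -> "x"
  "mafdpanfhn" -> "mfdpnfhn" -> "nfhn" -> "ewye" -> "wy" -> "jl"
  "ymrutbif" -> "ymrtbf" -> "bf" -> "sw" -> "sw" -> "fj"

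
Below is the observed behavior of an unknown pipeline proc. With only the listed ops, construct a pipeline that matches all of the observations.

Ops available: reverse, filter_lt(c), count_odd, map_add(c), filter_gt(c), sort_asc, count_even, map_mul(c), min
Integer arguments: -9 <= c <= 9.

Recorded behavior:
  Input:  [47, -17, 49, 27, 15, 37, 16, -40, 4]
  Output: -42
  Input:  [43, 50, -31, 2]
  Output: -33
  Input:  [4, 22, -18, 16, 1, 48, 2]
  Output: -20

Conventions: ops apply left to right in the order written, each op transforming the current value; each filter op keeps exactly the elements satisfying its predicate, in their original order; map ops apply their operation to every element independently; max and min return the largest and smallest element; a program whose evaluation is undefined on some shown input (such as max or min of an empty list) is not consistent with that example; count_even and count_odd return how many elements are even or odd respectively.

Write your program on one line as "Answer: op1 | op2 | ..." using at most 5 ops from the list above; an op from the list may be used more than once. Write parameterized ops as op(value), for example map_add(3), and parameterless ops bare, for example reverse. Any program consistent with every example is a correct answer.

map_add(-3) | sort_asc | map_add(1) | min

Check, running the answer program on each example:
  [47, -17, 49, 27, 15, 37, 16, -40, 4] -> [44, -20, 46, 24, 12, 34, 13, -43, 1] -> [-43, -20, 1, 12, 13, 24, 34, 44, 46] -> [-42, -19, 2, 13, 14, 25, 35, 45, 47] -> -42
  [43, 50, -31, 2] -> [40, 47, -34, -1] -> [-34, -1, 40, 47] -> [-33, 0, 41, 48] -> -33
  [4, 22, -18, 16, 1, 48, 2] -> [1, 19, -21, 13, -2, 45, -1] -> [-21, -2, -1, 1, 13, 19, 45] -> [-20, -1, 0, 2, 14, 20, 46] -> -20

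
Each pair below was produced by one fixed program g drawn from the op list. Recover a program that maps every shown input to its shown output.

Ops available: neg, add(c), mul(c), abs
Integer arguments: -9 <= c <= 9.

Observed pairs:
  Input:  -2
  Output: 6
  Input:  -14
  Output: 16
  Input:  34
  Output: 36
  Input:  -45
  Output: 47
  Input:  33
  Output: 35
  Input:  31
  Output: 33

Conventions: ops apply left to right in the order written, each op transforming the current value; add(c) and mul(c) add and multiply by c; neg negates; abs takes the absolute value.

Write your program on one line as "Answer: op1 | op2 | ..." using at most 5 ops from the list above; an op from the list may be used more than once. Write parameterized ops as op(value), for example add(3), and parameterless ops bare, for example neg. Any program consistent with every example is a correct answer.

abs | add(-3) | abs | add(5)

Check, running the answer program on each example:
  -2 -> 2 -> -1 -> 1 -> 6
  -14 -> 14 -> 11 -> 11 -> 16
  34 -> 34 -> 31 -> 31 -> 36
  -45 -> 45 -> 42 -> 42 -> 47
  33 -> 33 -> 30 -> 30 -> 35
  31 -> 31 -> 28 -> 28 -> 33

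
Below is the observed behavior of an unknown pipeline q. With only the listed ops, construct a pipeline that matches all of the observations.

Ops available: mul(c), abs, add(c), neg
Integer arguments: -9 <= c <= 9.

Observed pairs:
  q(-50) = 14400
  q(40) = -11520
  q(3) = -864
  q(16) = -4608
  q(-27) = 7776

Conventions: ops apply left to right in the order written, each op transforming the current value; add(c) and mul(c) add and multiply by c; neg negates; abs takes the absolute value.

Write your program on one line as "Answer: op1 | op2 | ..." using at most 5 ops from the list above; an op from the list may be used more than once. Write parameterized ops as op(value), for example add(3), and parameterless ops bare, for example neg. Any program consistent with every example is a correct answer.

neg | mul(-8) | neg | mul(6) | mul(6)

Check, running the answer program on each example:
  -50 -> 50 -> -400 -> 400 -> 2400 -> 14400
  40 -> -40 -> 320 -> -320 -> -1920 -> -11520
  3 -> -3 -> 24 -> -24 -> -144 -> -864
  16 -> -16 -> 128 -> -128 -> -768 -> -4608
  -27 -> 27 -> -216 -> 216 -> 1296 -> 7776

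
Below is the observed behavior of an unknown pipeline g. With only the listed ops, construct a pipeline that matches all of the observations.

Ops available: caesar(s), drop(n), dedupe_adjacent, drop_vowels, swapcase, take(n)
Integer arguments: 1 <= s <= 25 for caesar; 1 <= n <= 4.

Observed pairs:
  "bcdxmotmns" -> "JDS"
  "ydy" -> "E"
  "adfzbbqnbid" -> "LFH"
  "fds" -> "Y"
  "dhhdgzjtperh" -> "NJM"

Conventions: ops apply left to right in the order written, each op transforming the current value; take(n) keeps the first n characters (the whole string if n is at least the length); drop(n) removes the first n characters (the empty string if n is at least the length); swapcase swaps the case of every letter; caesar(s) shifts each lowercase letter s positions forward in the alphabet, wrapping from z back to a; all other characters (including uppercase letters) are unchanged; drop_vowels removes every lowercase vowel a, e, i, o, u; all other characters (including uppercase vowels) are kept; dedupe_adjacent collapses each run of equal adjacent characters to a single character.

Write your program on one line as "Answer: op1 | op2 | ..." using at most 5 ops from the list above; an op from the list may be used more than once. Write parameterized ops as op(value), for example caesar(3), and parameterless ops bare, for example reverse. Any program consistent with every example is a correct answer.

drop(2) | drop_vowels | caesar(6) | take(3) | swapcase

Check, running the answer program on each example:
  "bcdxmotmns" -> "dxmotmns" -> "dxmtmns" -> "jdszsty" -> "jds" -> "JDS"
  "ydy" -> "y" -> "y" -> "e" -> "e" -> "E"
  "adfzbbqnbid" -> "fzbbqnbid" -> "fzbbqnbd" -> "lfhhwthj" -> "lfh" -> "LFH"
  "fds" -> "s" -> "s" -> "y" -> "y" -> "Y"
  "dhhdgzjtperh" -> "hdgzjtperh" -> "hdgzjtprh" -> "njmfpzvxn" -> "njm" -> "NJM"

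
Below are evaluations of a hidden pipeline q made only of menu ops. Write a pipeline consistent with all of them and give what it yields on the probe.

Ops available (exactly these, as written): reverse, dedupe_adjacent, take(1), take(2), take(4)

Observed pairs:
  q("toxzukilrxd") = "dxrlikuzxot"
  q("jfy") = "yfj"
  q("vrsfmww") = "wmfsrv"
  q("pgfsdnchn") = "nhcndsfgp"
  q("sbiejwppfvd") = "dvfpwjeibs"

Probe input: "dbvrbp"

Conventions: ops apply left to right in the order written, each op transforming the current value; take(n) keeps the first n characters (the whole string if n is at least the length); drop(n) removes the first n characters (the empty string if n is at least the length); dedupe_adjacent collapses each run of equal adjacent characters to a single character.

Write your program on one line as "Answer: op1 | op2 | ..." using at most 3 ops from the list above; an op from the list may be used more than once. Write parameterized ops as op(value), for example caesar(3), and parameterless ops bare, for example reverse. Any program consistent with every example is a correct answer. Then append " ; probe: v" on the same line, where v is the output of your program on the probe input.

reverse | dedupe_adjacent ; probe: "pbrvbd"

Check, running the answer program on each example:
  "toxzukilrxd" -> "dxrlikuzxot" -> "dxrlikuzxot"
  "jfy" -> "yfj" -> "yfj"
  "vrsfmww" -> "wwmfsrv" -> "wmfsrv"
  "pgfsdnchn" -> "nhcndsfgp" -> "nhcndsfgp"
  "sbiejwppfvd" -> "dvfppwjeibs" -> "dvfpwjeibs"
  probe: "dbvrbp" -> "pbrvbd" -> "pbrvbd"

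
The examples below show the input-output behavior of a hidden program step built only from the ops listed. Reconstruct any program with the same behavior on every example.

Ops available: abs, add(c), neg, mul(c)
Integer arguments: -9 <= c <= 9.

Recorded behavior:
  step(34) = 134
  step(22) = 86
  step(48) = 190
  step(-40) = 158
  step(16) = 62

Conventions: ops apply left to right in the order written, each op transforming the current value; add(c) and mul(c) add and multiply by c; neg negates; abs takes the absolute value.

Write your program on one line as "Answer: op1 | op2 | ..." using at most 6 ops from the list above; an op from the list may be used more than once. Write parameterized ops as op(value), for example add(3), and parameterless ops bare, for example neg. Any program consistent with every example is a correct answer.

neg | abs | mul(-4) | neg | add(-2)

Check, running the answer program on each example:
  34 -> -34 -> 34 -> -136 -> 136 -> 134
  22 -> -22 -> 22 -> -88 -> 88 -> 86
  48 -> -48 -> 48 -> -192 -> 192 -> 190
  -40 -> 40 -> 40 -> -160 -> 160 -> 158
  16 -> -16 -> 16 -> -64 -> 64 -> 62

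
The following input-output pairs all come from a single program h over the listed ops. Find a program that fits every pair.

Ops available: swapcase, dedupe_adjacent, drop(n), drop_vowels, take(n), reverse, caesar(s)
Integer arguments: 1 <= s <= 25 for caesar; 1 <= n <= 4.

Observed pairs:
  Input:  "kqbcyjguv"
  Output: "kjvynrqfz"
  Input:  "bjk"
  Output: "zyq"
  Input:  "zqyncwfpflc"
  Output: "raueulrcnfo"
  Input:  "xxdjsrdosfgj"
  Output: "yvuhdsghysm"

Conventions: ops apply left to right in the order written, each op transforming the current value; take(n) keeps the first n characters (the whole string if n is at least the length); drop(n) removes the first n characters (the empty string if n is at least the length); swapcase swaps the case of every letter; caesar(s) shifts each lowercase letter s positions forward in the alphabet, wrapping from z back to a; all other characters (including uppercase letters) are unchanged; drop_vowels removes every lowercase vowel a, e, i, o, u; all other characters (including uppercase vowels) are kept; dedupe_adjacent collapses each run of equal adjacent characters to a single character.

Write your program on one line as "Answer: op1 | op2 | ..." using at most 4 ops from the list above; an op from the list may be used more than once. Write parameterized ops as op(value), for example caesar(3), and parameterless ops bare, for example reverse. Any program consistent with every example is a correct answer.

dedupe_adjacent | reverse | caesar(12) | caesar(3)

Check, running the answer program on each example:
  "kqbcyjguv" -> "kqbcyjguv" -> "vugjycbqk" -> "hgsvkoncw" -> "kjvynrqfz"
  "bjk" -> "bjk" -> "kjb" -> "wvn" -> "zyq"
  "zqyncwfpflc" -> "zqyncwfpflc" -> "clfpfwcnyqz" -> "oxrbriozkcl" -> "raueulrcnfo"
  "xxdjsrdosfgj" -> "xdjsrdosfgj" -> "jgfsodrsjdx" -> "vsreapdevpj" -> "yvuhdsghysm"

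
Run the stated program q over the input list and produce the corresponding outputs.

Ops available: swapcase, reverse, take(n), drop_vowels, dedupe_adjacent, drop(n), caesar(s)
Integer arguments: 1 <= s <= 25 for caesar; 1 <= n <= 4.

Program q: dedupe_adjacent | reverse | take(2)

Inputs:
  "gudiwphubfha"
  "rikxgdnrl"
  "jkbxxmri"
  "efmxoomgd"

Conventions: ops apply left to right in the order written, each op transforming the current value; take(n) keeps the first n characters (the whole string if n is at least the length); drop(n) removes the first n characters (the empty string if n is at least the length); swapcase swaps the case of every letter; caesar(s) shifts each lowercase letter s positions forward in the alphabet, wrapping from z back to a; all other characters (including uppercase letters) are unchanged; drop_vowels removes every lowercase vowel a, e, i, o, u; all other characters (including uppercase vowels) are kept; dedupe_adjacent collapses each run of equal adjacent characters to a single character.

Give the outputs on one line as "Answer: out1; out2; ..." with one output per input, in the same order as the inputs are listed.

"ah"; "lr"; "ir"; "dg"

Execution, op by op:
  "gudiwphubfha" -> "gudiwphubfha" -> "ahfbuhpwidug" -> "ah"
  "rikxgdnrl" -> "rikxgdnrl" -> "lrndgxkir" -> "lr"
  "jkbxxmri" -> "jkbxmri" -> "irmxbkj" -> "ir"
  "efmxoomgd" -> "efmxomgd" -> "dgmoxmfe" -> "dg"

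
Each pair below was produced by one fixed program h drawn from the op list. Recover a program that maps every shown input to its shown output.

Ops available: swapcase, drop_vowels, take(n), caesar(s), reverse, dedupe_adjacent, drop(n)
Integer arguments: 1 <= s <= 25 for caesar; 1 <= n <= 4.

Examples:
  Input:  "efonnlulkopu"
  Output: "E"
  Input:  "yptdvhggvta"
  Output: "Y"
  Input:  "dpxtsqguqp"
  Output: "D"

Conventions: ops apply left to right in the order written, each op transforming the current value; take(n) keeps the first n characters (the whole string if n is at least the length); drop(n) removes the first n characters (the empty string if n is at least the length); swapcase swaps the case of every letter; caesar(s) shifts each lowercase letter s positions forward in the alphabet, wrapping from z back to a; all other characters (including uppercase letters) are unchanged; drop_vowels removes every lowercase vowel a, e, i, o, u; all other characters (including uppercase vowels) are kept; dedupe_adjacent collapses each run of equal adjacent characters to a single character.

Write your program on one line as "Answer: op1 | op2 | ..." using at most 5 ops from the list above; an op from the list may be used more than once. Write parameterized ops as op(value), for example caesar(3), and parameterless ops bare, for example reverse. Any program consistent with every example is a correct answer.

take(4) | swapcase | reverse | drop(3)

Check, running the answer program on each example:
  "efonnlulkopu" -> "efon" -> "EFON" -> "NOFE" -> "E"
  "yptdvhggvta" -> "yptd" -> "YPTD" -> "DTPY" -> "Y"
  "dpxtsqguqp" -> "dpxt" -> "DPXT" -> "TXPD" -> "D"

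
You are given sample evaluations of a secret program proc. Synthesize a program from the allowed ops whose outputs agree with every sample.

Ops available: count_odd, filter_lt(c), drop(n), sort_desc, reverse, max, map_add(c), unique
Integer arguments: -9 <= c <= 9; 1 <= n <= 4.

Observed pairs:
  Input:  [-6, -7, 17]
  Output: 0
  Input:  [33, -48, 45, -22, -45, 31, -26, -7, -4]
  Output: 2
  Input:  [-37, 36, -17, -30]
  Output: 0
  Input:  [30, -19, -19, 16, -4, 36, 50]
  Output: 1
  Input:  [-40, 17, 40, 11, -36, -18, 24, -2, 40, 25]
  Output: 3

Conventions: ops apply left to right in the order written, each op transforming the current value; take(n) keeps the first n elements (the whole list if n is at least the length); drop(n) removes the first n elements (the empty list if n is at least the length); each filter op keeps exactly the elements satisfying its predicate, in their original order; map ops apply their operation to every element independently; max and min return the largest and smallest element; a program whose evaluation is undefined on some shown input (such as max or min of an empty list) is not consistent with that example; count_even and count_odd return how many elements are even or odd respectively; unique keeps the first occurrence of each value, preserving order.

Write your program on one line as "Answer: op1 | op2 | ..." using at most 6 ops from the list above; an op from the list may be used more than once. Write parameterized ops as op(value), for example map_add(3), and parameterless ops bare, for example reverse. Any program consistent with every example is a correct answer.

unique | drop(1) | drop(4) | map_add(-7) | count_odd

Check, running the answer program on each example:
  [-6, -7, 17] -> [-6, -7, 17] -> [-7, 17] -> [] -> [] -> 0
  [33, -48, 45, -22, -45, 31, -26, -7, -4] -> [33, -48, 45, -22, -45, 31, -26, -7, -4] -> [-48, 45, -22, -45, 31, -26, -7, -4] -> [31, -26, -7, -4] -> [24, -33, -14, -11] -> 2
  [-37, 36, -17, -30] -> [-37, 36, -17, -30] -> [36, -17, -30] -> [] -> [] -> 0
  [30, -19, -19, 16, -4, 36, 50] -> [30, -19, 16, -4, 36, 50] -> [-19, 16, -4, 36, 50] -> [50] -> [43] -> 1
  [-40, 17, 40, 11, -36, -18, 24, -2, 40, 25] -> [-40, 17, 40, 11, -36, -18, 24, -2, 25] -> [17, 40, 11, -36, -18, 24, -2, 25] -> [-18, 24, -2, 25] -> [-25, 17, -9, 18] -> 3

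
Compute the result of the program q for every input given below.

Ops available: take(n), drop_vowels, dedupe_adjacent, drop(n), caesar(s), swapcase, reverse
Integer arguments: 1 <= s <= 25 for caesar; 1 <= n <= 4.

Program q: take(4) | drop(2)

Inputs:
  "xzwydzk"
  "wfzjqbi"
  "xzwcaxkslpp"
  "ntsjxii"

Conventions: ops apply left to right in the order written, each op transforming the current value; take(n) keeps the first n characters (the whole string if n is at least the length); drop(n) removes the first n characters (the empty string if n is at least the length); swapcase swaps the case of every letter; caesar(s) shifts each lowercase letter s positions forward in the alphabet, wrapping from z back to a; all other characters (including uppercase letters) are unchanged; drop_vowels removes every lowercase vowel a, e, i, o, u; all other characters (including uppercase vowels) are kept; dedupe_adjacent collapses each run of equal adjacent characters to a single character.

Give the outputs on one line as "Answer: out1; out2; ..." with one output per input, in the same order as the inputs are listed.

Execution, op by op:
  "xzwydzk" -> "xzwy" -> "wy"
  "wfzjqbi" -> "wfzj" -> "zj"
  "xzwcaxkslpp" -> "xzwc" -> "wc"
  "ntsjxii" -> "ntsj" -> "sj"

"wy"; "zj"; "wc"; "sj"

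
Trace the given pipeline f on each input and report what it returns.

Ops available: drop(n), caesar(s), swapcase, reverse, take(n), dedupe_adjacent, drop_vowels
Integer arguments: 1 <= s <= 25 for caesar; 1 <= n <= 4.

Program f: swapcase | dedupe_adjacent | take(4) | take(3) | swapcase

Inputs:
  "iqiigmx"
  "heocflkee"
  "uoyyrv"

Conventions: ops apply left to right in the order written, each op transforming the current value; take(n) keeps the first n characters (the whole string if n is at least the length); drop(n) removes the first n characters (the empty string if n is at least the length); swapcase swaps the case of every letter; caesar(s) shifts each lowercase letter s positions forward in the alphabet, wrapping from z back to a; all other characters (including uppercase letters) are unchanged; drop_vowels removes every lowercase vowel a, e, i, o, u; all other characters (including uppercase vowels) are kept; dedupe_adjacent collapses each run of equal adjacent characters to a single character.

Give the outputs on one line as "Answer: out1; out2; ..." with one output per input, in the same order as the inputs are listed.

"iqi"; "heo"; "uoy"

Execution, op by op:
  "iqiigmx" -> "IQIIGMX" -> "IQIGMX" -> "IQIG" -> "IQI" -> "iqi"
  "heocflkee" -> "HEOCFLKEE" -> "HEOCFLKE" -> "HEOC" -> "HEO" -> "heo"
  "uoyyrv" -> "UOYYRV" -> "UOYRV" -> "UOYR" -> "UOY" -> "uoy"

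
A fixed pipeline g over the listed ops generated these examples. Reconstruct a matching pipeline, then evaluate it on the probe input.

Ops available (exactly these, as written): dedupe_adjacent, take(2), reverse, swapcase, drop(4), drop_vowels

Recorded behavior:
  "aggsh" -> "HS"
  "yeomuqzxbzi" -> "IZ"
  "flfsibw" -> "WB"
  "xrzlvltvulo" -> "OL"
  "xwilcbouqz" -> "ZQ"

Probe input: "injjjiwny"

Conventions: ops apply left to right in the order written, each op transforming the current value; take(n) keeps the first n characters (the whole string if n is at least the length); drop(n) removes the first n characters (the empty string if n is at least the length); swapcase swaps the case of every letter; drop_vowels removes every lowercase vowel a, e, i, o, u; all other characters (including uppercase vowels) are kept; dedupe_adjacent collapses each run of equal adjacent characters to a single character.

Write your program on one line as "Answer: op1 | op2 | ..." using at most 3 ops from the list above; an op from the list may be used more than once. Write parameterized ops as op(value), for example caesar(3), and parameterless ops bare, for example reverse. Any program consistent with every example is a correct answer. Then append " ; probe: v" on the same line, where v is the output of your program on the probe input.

reverse | swapcase | take(2) ; probe: "YN"

Check, running the answer program on each example:
  "aggsh" -> "hsgga" -> "HSGGA" -> "HS"
  "yeomuqzxbzi" -> "izbxzqumoey" -> "IZBXZQUMOEY" -> "IZ"
  "flfsibw" -> "wbisflf" -> "WBISFLF" -> "WB"
  "xrzlvltvulo" -> "oluvtlvlzrx" -> "OLUVTLVLZRX" -> "OL"
  "xwilcbouqz" -> "zquobcliwx" -> "ZQUOBCLIWX" -> "ZQ"
  probe: "injjjiwny" -> "ynwijjjni" -> "YNWIJJJNI" -> "YN"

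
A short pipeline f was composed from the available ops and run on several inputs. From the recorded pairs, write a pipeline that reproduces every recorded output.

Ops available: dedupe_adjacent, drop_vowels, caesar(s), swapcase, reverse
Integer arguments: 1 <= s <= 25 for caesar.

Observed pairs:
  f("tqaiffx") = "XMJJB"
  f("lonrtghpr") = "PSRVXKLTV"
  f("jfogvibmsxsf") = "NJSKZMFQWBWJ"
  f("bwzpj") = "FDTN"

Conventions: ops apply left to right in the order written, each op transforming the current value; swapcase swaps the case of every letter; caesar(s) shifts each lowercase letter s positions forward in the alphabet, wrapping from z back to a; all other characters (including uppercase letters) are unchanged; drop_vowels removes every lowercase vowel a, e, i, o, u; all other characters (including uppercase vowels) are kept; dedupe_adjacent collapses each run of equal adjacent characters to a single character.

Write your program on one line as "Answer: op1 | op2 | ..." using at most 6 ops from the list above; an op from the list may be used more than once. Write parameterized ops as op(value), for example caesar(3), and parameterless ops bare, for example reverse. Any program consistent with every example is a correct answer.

reverse | caesar(4) | drop_vowels | swapcase | reverse

Check, running the answer program on each example:
  "tqaiffx" -> "xffiaqt" -> "bjjmeux" -> "bjjmx" -> "BJJMX" -> "XMJJB"
  "lonrtghpr" -> "rphgtrnol" -> "vtlkxvrsp" -> "vtlkxvrsp" -> "VTLKXVRSP" -> "PSRVXKLTV"
  "jfogvibmsxsf" -> "fsxsmbivgofj" -> "jwbwqfmzksjn" -> "jwbwqfmzksjn" -> "JWBWQFMZKSJN" -> "NJSKZMFQWBWJ"
  "bwzpj" -> "jpzwb" -> "ntdaf" -> "ntdf" -> "NTDF" -> "FDTN"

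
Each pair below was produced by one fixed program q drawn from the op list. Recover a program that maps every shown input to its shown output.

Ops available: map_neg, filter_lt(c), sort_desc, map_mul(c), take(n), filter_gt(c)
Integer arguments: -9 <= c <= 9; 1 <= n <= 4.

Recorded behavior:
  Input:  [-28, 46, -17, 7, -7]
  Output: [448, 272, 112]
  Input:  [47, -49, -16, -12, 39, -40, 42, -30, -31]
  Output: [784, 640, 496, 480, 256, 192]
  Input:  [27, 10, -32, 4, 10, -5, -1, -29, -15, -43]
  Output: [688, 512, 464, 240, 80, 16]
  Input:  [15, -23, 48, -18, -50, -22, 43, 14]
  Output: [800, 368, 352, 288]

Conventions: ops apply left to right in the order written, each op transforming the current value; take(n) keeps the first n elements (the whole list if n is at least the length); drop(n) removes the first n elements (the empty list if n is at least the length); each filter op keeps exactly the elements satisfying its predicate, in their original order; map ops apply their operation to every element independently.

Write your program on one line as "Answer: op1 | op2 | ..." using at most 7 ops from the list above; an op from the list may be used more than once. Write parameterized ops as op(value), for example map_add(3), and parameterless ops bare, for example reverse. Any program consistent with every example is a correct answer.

map_neg | filter_gt(-3) | map_mul(8) | sort_desc | map_neg | map_mul(-2)

Check, running the answer program on each example:
  [-28, 46, -17, 7, -7] -> [28, -46, 17, -7, 7] -> [28, 17, 7] -> [224, 136, 56] -> [224, 136, 56] -> [-224, -136, -56] -> [448, 272, 112]
  [47, -49, -16, -12, 39, -40, 42, -30, -31] -> [-47, 49, 16, 12, -39, 40, -42, 30, 31] -> [49, 16, 12, 40, 30, 31] -> [392, 128, 96, 320, 240, 248] -> [392, 320, 248, 240, 128, 96] -> [-392, -320, -248, -240, -128, -96] -> [784, 640, 496, 480, 256, 192]
  [27, 10, -32, 4, 10, -5, -1, -29, -15, -43] -> [-27, -10, 32, -4, -10, 5, 1, 29, 15, 43] -> [32, 5, 1, 29, 15, 43] -> [256, 40, 8, 232, 120, 344] -> [344, 256, 232, 120, 40, 8] -> [-344, -256, -232, -120, -40, -8] -> [688, 512, 464, 240, 80, 16]
  [15, -23, 48, -18, -50, -22, 43, 14] -> [-15, 23, -48, 18, 50, 22, -43, -14] -> [23, 18, 50, 22] -> [184, 144, 400, 176] -> [400, 184, 176, 144] -> [-400, -184, -176, -144] -> [800, 368, 352, 288]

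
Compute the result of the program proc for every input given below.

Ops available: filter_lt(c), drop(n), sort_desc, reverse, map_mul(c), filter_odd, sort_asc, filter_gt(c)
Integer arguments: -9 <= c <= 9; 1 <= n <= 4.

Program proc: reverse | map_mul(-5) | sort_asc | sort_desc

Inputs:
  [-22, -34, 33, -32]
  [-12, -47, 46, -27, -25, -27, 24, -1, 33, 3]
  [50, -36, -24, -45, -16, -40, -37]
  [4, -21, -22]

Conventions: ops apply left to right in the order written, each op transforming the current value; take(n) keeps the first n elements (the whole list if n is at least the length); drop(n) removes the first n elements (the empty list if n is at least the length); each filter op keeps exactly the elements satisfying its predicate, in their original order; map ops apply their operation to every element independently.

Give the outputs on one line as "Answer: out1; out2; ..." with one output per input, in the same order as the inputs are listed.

[170, 160, 110, -165]; [235, 135, 135, 125, 60, 5, -15, -120, -165, -230]; [225, 200, 185, 180, 120, 80, -250]; [110, 105, -20]

Execution, op by op:
  [-22, -34, 33, -32] -> [-32, 33, -34, -22] -> [160, -165, 170, 110] -> [-165, 110, 160, 170] -> [170, 160, 110, -165]
  [-12, -47, 46, -27, -25, -27, 24, -1, 33, 3] -> [3, 33, -1, 24, -27, -25, -27, 46, -47, -12] -> [-15, -165, 5, -120, 135, 125, 135, -230, 235, 60] -> [-230, -165, -120, -15, 5, 60, 125, 135, 135, 235] -> [235, 135, 135, 125, 60, 5, -15, -120, -165, -230]
  [50, -36, -24, -45, -16, -40, -37] -> [-37, -40, -16, -45, -24, -36, 50] -> [185, 200, 80, 225, 120, 180, -250] -> [-250, 80, 120, 180, 185, 200, 225] -> [225, 200, 185, 180, 120, 80, -250]
  [4, -21, -22] -> [-22, -21, 4] -> [110, 105, -20] -> [-20, 105, 110] -> [110, 105, -20]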